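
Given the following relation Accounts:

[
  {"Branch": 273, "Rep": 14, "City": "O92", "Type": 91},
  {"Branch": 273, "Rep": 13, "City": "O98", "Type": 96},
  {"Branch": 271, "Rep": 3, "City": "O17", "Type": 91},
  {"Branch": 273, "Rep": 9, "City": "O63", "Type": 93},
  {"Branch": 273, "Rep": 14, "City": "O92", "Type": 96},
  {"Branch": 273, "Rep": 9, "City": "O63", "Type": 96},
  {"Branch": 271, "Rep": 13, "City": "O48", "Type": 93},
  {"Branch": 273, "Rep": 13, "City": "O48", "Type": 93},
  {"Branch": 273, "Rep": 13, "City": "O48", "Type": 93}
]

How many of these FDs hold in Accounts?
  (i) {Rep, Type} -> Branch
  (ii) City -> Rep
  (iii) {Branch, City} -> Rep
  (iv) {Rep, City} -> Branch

2

(i) {Rep, Type} -> Branch: (Rep=13, Type=93): 3 rows → Branch takes values {271, 273} — violation — fails.
(ii) City -> Rep: every LHS value maps to a single RHS value — holds.
(iii) {Branch, City} -> Rep: every LHS value maps to a single RHS value — holds.
(iv) {Rep, City} -> Branch: (Rep=13, City=O48): 3 rows → Branch takes values {271, 273} — violation — fails.
2 of the 4 dependencies hold.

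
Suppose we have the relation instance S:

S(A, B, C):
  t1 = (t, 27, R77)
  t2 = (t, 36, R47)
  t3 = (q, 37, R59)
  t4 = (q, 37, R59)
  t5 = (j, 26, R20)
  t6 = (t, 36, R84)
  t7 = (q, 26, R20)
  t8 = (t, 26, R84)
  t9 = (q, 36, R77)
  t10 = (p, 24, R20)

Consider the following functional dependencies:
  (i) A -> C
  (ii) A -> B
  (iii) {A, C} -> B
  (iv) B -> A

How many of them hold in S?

(i) A -> C: A=t: rows 1, 2, 6, 8 → C takes values {R77, R47, R84} — violation; A=q: rows 3, 4, 7, 9 → C takes values {R59, R20, R77} — violation — fails.
(ii) A -> B: A=t: rows 1, 2, 6, 8 → B takes values {27, 36, 26} — violation; A=q: rows 3, 4, 7, 9 → B takes values {37, 26, 36} — violation — fails.
(iii) {A, C} -> B: (A=t, C=R84): rows 6, 8 → B takes values {36, 26} — violation — fails.
(iv) B -> A: B=36: rows 2, 6, 9 → A takes values {t, q} — violation; B=26: rows 5, 7, 8 → A takes values {j, q, t} — violation — fails.
None of the 4 dependencies hold.

0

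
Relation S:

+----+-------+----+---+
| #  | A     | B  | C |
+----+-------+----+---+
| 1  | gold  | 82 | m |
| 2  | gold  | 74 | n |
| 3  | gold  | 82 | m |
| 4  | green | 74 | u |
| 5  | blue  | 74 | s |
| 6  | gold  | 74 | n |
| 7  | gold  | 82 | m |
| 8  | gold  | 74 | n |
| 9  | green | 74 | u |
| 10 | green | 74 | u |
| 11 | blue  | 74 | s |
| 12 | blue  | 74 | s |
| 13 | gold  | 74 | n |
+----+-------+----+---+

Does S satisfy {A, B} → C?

(A=gold, B=82): rows 1, 3, 7 → C = m, m, m ✓
(A=gold, B=74): rows 2, 6, 8, 13 → C = n, n, n, n ✓
(A=green, B=74): rows 4, 9, 10 → C = u, u, u ✓
(A=blue, B=74): rows 5, 11, 12 → C = s, s, s ✓
Every {A, B} value is associated with a single C value, so {A, B} → C holds.

Yes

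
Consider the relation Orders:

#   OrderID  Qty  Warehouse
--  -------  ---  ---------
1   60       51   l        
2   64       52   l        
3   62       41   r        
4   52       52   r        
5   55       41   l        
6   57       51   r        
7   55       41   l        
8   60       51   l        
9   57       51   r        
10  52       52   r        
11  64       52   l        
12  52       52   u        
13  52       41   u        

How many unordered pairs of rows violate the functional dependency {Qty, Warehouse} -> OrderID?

0

(Qty=51, Warehouse=l): all 2 rows agree on OrderID — 0 pairs.
(Qty=52, Warehouse=l): all 2 rows agree on OrderID — 0 pairs.
(Qty=52, Warehouse=r): all 2 rows agree on OrderID — 0 pairs.
(Qty=41, Warehouse=l): all 2 rows agree on OrderID — 0 pairs.
(Qty=51, Warehouse=r): all 2 rows agree on OrderID — 0 pairs.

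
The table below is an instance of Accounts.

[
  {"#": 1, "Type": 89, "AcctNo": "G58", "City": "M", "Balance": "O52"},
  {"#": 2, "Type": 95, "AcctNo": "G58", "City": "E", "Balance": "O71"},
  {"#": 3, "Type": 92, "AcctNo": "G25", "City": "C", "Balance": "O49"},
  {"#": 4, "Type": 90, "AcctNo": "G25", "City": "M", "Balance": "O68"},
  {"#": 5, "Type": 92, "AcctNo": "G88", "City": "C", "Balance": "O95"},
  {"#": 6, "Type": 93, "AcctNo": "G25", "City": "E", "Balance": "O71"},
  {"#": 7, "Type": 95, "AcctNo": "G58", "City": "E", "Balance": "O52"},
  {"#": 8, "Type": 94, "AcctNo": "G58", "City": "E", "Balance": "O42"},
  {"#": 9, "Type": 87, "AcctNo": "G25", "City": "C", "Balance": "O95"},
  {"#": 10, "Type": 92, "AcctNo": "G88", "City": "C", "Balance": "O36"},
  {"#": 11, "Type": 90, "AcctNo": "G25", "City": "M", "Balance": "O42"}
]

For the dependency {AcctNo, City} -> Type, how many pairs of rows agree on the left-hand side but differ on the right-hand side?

(AcctNo=G58, City=E): violating pairs (2,8), (7,8) — 2 pairs.
(AcctNo=G25, City=C): violating pairs (3,9) — 1 pair.
(AcctNo=G25, City=M): all 2 rows agree on Type — 0 pairs.
(AcctNo=G88, City=C): all 2 rows agree on Type — 0 pairs.

3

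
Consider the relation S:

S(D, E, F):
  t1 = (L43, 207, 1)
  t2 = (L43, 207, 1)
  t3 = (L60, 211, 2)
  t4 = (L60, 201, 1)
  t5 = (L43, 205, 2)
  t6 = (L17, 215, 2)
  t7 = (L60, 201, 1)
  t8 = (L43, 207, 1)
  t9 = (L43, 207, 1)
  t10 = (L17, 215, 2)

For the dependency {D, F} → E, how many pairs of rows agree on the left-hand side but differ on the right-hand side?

(D=L43, F=1): all 4 rows agree on E — 0 pairs.
(D=L60, F=1): all 2 rows agree on E — 0 pairs.
(D=L17, F=2): all 2 rows agree on E — 0 pairs.

0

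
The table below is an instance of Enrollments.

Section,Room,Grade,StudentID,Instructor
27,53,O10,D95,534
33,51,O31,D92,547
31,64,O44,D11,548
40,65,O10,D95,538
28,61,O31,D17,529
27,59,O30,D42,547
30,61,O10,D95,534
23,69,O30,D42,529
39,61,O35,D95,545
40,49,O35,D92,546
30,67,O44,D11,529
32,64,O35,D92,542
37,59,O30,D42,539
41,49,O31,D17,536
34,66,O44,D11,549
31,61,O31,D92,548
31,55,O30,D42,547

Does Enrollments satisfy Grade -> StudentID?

Grade=O10: 3 rows → StudentID = D95, D95, D95 ✓
Grade=O31: 4 rows → StudentID takes values {D92, D17} — violation
Grade=O44: 3 rows → StudentID = D11, D11, D11 ✓
Grade=O30: 4 rows → StudentID = D42, D42, D42, D42 ✓
Grade=O35: 3 rows → StudentID takes values {D95, D92} — violation
Two rows agree on Grade but differ on StudentID, so Grade -> StudentID does not hold.

No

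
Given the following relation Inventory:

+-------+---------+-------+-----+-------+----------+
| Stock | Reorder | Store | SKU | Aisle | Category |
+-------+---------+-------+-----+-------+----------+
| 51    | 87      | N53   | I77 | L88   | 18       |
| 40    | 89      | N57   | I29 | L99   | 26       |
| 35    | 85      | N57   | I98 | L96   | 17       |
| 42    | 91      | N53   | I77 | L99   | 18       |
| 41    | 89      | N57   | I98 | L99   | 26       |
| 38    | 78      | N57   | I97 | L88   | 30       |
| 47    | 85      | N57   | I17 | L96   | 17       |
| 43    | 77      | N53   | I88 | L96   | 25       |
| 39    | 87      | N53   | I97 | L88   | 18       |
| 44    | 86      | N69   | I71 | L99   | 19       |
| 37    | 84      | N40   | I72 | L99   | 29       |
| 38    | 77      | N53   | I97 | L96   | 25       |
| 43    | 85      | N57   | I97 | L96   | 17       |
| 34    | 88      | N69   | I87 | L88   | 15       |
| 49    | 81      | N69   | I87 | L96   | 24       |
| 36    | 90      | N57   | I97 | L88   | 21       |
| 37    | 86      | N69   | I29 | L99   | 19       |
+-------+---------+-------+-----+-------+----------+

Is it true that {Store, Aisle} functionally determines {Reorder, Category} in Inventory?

(Store=N53, Aisle=L88): 2 rows → {Reorder,Category} = (87, 18), (87, 18) ✓
(Store=N57, Aisle=L99): 2 rows → {Reorder,Category} = (89, 26), (89, 26) ✓
(Store=N57, Aisle=L96): 3 rows → {Reorder,Category} = (85, 17), (85, 17), (85, 17) ✓
(Store=N53, Aisle=L99): 1 row → {Reorder,Category} = (91, 18) ✓
(Store=N57, Aisle=L88): 2 rows → {Reorder,Category} takes values {(78, 30), (90, 21)} — violation
(Store=N53, Aisle=L96): 2 rows → {Reorder,Category} = (77, 25), (77, 25) ✓
(Store=N69, Aisle=L99): 2 rows → {Reorder,Category} = (86, 19), (86, 19) ✓
(Store=N40, Aisle=L99): 1 row → {Reorder,Category} = (84, 29) ✓
(Store=N69, Aisle=L88): 1 row → {Reorder,Category} = (88, 15) ✓
(Store=N69, Aisle=L96): 1 row → {Reorder,Category} = (81, 24) ✓
Two rows agree on {Store, Aisle} but differ on {Reorder, Category}, so {Store, Aisle} → {Reorder, Category} does not hold.

No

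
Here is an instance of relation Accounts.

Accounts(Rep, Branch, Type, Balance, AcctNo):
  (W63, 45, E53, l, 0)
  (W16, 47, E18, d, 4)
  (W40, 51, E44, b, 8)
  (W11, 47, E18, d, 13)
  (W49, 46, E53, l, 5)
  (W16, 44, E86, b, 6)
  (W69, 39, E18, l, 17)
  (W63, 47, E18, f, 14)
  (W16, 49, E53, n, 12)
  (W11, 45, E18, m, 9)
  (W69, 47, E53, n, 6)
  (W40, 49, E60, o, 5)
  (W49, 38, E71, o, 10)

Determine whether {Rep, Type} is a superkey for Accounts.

Two distinct rows share (Rep=W11, Type=E18), so {Rep, Type} does not determine every attribute — not a superkey.

No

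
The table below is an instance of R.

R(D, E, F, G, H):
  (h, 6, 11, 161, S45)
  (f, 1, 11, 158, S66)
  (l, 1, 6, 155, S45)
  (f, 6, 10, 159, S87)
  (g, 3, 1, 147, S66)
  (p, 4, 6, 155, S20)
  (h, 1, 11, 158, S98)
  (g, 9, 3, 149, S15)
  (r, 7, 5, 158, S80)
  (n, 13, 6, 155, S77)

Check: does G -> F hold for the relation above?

No

G=161: 1 row → F = 11 ✓
G=158: 3 rows → F takes values {11, 5} — violation
G=155: 3 rows → F = 6, 6, 6 ✓
G=159: 1 row → F = 10 ✓
G=147: 1 row → F = 1 ✓
G=149: 1 row → F = 3 ✓
Two rows agree on G but differ on F, so G -> F does not hold.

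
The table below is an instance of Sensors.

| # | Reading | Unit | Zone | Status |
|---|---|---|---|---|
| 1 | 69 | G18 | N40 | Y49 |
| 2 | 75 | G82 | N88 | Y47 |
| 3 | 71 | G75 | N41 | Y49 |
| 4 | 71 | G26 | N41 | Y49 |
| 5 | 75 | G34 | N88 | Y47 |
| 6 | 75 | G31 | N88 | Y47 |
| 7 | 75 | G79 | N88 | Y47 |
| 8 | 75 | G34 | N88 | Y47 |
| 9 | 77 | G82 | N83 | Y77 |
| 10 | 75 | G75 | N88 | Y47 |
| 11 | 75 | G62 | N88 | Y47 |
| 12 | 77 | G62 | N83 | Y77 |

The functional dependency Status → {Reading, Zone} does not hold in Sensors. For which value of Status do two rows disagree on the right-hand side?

Y49

Status=Y49: rows 1, 3, 4 → {Reading,Zone} takes values {(69, N40), (71, N41)} — violation
Status=Y47: rows 2, 5, 6, 7, 8, 10, 11 → {Reading,Zone} = (75, N88), (75, N88), (75, N88), (75, N88), (75, N88), (75, N88), (75, N88) ✓
Status=Y77: rows 9, 12 → {Reading,Zone} = (77, N83), (77, N83) ✓
The only Status value with inconsistent RHS is Status=Y49.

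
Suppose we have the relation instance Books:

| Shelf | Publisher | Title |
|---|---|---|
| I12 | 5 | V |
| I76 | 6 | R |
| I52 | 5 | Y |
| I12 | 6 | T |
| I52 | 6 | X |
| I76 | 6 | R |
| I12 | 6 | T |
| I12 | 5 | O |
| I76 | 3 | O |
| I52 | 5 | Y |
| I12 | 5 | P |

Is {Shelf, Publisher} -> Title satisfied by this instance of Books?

(Shelf=I12, Publisher=5): 3 rows → Title takes values {V, O, P} — violation
(Shelf=I76, Publisher=6): 2 rows → Title = R, R ✓
(Shelf=I52, Publisher=5): 2 rows → Title = Y, Y ✓
(Shelf=I12, Publisher=6): 2 rows → Title = T, T ✓
(Shelf=I52, Publisher=6): 1 row → Title = X ✓
(Shelf=I76, Publisher=3): 1 row → Title = O ✓
Two rows agree on {Shelf, Publisher} but differ on Title, so {Shelf, Publisher} -> Title does not hold.

No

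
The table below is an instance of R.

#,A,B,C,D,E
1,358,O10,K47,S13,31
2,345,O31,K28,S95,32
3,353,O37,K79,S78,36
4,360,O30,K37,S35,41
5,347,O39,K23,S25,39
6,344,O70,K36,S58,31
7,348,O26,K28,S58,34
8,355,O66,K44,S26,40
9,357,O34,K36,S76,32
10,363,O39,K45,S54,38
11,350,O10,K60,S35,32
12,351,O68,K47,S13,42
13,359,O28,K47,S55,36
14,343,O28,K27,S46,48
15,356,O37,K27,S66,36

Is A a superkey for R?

Yes

All 15 rows have distinct A values, so A → (all attributes) holds and A is a superkey.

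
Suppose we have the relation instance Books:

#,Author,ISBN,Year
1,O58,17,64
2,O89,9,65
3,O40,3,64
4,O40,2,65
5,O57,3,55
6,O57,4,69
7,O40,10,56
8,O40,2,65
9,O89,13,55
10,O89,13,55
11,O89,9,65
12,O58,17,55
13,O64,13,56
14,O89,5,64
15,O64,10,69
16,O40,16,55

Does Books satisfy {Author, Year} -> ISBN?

(Author=O58, Year=64): row 1 → ISBN = 17 ✓
(Author=O89, Year=65): rows 2, 11 → ISBN = 9, 9 ✓
(Author=O40, Year=64): row 3 → ISBN = 3 ✓
(Author=O40, Year=65): rows 4, 8 → ISBN = 2, 2 ✓
(Author=O57, Year=55): row 5 → ISBN = 3 ✓
(Author=O57, Year=69): row 6 → ISBN = 4 ✓
(Author=O40, Year=56): row 7 → ISBN = 10 ✓
(Author=O89, Year=55): rows 9, 10 → ISBN = 13, 13 ✓
(Author=O58, Year=55): row 12 → ISBN = 17 ✓
(Author=O64, Year=56): row 13 → ISBN = 13 ✓
(Author=O89, Year=64): row 14 → ISBN = 5 ✓
(Author=O64, Year=69): row 15 → ISBN = 10 ✓
(Author=O40, Year=55): row 16 → ISBN = 16 ✓
Every {Author, Year} value is associated with a single ISBN value, so {Author, Year} -> ISBN holds.

Yes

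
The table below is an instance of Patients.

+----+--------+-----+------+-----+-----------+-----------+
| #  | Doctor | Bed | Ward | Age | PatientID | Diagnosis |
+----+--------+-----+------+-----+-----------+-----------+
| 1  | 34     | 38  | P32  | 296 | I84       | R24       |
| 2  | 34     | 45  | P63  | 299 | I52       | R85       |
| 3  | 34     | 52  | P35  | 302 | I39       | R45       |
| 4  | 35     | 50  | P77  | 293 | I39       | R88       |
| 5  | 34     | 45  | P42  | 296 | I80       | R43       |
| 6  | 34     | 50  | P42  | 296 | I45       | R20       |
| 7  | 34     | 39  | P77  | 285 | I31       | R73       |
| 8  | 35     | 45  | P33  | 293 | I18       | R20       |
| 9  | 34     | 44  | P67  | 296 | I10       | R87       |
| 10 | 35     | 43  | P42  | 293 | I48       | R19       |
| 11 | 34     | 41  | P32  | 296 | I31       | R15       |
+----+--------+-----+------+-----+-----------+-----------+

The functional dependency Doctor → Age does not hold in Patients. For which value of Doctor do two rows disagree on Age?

34

Doctor=34: rows 1, 2, 3, 5, 6, 7, 9, 11 → Age takes values {296, 299, 302, 285} — violation
Doctor=35: rows 4, 8, 10 → Age = 293, 293, 293 ✓
The only Doctor value with inconsistent Age is Doctor=34.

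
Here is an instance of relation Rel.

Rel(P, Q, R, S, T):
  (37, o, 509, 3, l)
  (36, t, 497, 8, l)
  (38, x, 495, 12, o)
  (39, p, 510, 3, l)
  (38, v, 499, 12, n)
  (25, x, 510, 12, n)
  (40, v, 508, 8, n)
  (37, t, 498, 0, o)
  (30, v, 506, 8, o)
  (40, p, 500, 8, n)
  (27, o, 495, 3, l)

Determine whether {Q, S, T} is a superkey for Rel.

Two distinct rows share (Q=o, S=3, T=l), so {Q, S, T} does not determine every attribute — not a superkey.

No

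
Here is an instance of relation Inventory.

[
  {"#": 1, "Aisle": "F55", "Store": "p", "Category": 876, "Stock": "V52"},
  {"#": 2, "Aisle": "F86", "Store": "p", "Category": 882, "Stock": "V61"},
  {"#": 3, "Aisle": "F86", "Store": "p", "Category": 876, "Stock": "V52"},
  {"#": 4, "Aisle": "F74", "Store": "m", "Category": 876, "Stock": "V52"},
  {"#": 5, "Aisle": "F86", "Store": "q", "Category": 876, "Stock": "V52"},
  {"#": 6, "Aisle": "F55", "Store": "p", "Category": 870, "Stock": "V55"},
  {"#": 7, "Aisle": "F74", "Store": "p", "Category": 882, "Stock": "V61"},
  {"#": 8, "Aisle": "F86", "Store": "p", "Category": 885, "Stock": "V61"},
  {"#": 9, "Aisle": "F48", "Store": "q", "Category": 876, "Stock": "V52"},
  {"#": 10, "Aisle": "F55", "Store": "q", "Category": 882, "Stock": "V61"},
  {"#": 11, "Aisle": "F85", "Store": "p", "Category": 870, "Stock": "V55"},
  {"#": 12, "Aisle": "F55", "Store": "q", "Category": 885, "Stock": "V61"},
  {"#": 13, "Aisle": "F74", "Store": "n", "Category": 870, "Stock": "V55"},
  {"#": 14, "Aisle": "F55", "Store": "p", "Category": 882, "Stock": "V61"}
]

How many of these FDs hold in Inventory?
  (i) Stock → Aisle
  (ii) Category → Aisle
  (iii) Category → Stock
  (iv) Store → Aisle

(i) Stock → Aisle: Stock=V52: rows 1, 3, 4, 5, 9 → Aisle takes values {F55, F86, F74, F48} — violation; Stock=V61: rows 2, 7, 8, 10, 12, 14 → Aisle takes values {F86, F74, F55} — violation; Stock=V55: rows 6, 11, 13 → Aisle takes values {F55, F85, F74} — violation — fails.
(ii) Category → Aisle: Category=876: rows 1, 3, 4, 5, 9 → Aisle takes values {F55, F86, F74, F48} — violation; Category=882: rows 2, 7, 10, 14 → Aisle takes values {F86, F74, F55} — violation; Category=870: rows 6, 11, 13 → Aisle takes values {F55, F85, F74} — violation; Category=885: rows 8, 12 → Aisle takes values {F86, F55} — violation — fails.
(iii) Category → Stock: every LHS value maps to a single RHS value — holds.
(iv) Store → Aisle: Store=p: rows 1, 2, 3, 6, 7, 8, 11, 14 → Aisle takes values {F55, F86, F74, F85} — violation; Store=q: rows 5, 9, 10, 12 → Aisle takes values {F86, F48, F55} — violation — fails.
1 of the 4 dependencies holds.

1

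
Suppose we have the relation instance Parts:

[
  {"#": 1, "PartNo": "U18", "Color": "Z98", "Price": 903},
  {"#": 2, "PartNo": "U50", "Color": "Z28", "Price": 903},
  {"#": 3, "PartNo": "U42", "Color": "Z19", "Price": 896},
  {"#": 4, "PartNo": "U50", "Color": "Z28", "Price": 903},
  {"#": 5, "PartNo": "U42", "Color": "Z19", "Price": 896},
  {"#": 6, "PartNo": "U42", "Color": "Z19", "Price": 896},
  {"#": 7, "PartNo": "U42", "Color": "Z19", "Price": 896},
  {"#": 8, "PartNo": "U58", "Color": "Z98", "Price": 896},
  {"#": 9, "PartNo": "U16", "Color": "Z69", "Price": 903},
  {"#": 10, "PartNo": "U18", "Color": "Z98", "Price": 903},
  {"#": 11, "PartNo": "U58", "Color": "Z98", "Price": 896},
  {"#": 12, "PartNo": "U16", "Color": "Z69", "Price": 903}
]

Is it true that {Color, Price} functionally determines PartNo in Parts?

(Color=Z98, Price=903): rows 1, 10 → PartNo = U18, U18 ✓
(Color=Z28, Price=903): rows 2, 4 → PartNo = U50, U50 ✓
(Color=Z19, Price=896): rows 3, 5, 6, 7 → PartNo = U42, U42, U42, U42 ✓
(Color=Z98, Price=896): rows 8, 11 → PartNo = U58, U58 ✓
(Color=Z69, Price=903): rows 9, 12 → PartNo = U16, U16 ✓
Every {Color, Price} value is associated with a single PartNo value, so {Color, Price} -> PartNo holds.

Yes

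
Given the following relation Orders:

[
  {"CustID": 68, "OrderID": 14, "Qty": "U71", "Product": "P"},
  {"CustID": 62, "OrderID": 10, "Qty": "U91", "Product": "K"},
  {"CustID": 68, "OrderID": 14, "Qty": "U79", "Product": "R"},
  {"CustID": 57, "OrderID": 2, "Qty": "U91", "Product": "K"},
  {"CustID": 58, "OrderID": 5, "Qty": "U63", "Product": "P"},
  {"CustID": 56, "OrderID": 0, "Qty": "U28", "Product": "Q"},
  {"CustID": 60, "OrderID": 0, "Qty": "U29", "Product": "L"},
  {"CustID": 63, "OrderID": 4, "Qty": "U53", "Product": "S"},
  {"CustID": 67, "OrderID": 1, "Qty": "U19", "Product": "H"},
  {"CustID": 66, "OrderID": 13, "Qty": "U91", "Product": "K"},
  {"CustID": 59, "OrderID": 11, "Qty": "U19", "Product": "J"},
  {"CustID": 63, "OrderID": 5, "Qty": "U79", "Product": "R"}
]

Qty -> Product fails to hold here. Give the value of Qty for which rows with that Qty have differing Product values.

Qty=U71: 1 row → Product = P ✓
Qty=U91: 3 rows → Product = K, K, K ✓
Qty=U79: 2 rows → Product = R, R ✓
Qty=U63: 1 row → Product = P ✓
Qty=U28: 1 row → Product = Q ✓
Qty=U29: 1 row → Product = L ✓
Qty=U53: 1 row → Product = S ✓
Qty=U19: 2 rows → Product takes values {H, J} — violation
The only Qty value with inconsistent Product is Qty=U19.

U19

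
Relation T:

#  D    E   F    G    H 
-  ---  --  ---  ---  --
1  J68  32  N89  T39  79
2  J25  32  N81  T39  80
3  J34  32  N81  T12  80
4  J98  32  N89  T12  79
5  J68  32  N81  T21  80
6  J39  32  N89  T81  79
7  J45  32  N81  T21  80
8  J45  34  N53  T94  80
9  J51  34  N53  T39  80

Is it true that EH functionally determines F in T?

(E=32, H=79): rows 1, 4, 6 → F = N89, N89, N89 ✓
(E=32, H=80): rows 2, 3, 5, 7 → F = N81, N81, N81, N81 ✓
(E=34, H=80): rows 8, 9 → F = N53, N53 ✓
Every EH value is associated with a single F value, so EH → F holds.

Yes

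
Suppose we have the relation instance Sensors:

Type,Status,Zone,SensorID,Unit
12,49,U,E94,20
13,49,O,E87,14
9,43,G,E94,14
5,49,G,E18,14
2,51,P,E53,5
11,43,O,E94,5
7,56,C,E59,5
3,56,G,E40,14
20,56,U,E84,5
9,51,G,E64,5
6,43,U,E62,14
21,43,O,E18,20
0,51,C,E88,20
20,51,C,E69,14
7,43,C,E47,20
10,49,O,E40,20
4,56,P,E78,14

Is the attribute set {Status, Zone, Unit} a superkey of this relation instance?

Yes

All 17 rows have distinct {Status, Zone, Unit} values, so {Status, Zone, Unit} → (all attributes) holds and {Status, Zone, Unit} is a superkey.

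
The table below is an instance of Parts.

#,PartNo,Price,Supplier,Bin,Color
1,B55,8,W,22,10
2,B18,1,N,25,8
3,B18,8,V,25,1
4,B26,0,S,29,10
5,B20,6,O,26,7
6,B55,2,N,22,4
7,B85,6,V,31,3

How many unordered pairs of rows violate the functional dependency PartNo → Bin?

0

PartNo=B55: all 2 rows agree on Bin — 0 pairs.
PartNo=B18: all 2 rows agree on Bin — 0 pairs.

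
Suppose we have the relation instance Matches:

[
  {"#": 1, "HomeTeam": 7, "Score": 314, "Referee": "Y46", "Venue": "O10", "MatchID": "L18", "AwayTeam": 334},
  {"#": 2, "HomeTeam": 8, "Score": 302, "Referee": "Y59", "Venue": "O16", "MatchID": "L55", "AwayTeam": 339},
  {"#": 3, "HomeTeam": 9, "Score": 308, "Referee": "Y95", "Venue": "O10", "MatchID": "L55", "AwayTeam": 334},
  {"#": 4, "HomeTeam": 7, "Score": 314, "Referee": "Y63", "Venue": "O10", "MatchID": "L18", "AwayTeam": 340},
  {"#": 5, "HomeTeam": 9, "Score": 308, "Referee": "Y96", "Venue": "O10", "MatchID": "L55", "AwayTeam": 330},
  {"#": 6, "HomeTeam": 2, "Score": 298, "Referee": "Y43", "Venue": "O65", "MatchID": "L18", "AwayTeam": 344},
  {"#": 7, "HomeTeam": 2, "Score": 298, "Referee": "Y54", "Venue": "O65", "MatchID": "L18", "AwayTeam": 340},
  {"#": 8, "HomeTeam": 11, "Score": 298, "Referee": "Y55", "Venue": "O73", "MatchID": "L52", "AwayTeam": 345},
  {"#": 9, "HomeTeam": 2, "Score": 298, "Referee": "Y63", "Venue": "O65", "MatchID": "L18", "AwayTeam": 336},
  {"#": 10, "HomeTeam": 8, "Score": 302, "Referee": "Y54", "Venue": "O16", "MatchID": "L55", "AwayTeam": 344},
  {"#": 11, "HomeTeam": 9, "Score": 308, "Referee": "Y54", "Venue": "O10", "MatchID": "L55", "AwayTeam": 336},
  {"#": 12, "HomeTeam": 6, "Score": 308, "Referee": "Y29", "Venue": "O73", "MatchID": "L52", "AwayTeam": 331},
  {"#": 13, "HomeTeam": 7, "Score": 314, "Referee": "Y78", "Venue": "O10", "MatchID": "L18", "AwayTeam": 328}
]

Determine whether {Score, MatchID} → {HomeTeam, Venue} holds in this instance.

(Score=314, MatchID=L18): rows 1, 4, 13 → {HomeTeam,Venue} = (7, O10), (7, O10), (7, O10) ✓
(Score=302, MatchID=L55): rows 2, 10 → {HomeTeam,Venue} = (8, O16), (8, O16) ✓
(Score=308, MatchID=L55): rows 3, 5, 11 → {HomeTeam,Venue} = (9, O10), (9, O10), (9, O10) ✓
(Score=298, MatchID=L18): rows 6, 7, 9 → {HomeTeam,Venue} = (2, O65), (2, O65), (2, O65) ✓
(Score=298, MatchID=L52): row 8 → {HomeTeam,Venue} = (11, O73) ✓
(Score=308, MatchID=L52): row 12 → {HomeTeam,Venue} = (6, O73) ✓
Every {Score, MatchID} value is associated with a single {HomeTeam, Venue} value, so {Score, MatchID} → {HomeTeam, Venue} holds.

Yes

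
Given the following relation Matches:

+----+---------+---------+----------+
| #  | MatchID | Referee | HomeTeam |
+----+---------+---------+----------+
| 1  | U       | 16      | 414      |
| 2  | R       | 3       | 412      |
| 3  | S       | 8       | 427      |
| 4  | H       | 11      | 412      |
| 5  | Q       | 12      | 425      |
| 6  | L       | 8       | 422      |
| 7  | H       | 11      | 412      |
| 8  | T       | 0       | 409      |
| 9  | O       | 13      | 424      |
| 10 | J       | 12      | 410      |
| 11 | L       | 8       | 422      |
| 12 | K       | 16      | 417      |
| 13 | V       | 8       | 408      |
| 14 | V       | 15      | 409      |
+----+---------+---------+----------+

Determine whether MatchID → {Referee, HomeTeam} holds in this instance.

MatchID=U: row 1 → {Referee,HomeTeam} = (16, 414) ✓
MatchID=R: row 2 → {Referee,HomeTeam} = (3, 412) ✓
MatchID=S: row 3 → {Referee,HomeTeam} = (8, 427) ✓
MatchID=H: rows 4, 7 → {Referee,HomeTeam} = (11, 412), (11, 412) ✓
MatchID=Q: row 5 → {Referee,HomeTeam} = (12, 425) ✓
MatchID=L: rows 6, 11 → {Referee,HomeTeam} = (8, 422), (8, 422) ✓
MatchID=T: row 8 → {Referee,HomeTeam} = (0, 409) ✓
MatchID=O: row 9 → {Referee,HomeTeam} = (13, 424) ✓
MatchID=J: row 10 → {Referee,HomeTeam} = (12, 410) ✓
MatchID=K: row 12 → {Referee,HomeTeam} = (16, 417) ✓
MatchID=V: rows 13, 14 → {Referee,HomeTeam} takes values {(8, 408), (15, 409)} — violation
Two rows agree on MatchID but differ on {Referee, HomeTeam}, so MatchID → {Referee, HomeTeam} does not hold.

No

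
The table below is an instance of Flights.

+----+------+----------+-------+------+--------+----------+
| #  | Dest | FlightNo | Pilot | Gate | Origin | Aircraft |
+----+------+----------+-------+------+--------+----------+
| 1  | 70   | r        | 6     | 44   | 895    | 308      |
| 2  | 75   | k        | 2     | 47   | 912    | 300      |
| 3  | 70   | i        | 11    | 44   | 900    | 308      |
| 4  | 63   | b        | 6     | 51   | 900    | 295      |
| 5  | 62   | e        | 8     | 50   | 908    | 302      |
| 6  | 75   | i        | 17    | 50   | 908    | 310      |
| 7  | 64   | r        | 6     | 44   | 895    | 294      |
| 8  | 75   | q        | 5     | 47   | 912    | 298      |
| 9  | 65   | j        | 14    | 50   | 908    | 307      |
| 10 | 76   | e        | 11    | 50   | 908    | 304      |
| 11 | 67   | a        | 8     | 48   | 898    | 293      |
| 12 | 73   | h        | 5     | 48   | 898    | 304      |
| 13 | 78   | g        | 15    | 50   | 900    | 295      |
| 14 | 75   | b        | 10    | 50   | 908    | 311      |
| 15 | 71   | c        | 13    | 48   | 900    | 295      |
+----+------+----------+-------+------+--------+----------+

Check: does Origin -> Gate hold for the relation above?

No

Origin=895: rows 1, 7 → Gate = 44, 44 ✓
Origin=912: rows 2, 8 → Gate = 47, 47 ✓
Origin=900: rows 3, 4, 13, 15 → Gate takes values {44, 51, 50, 48} — violation
Origin=908: rows 5, 6, 9, 10, 14 → Gate = 50, 50, 50, 50, 50 ✓
Origin=898: rows 11, 12 → Gate = 48, 48 ✓
Two rows agree on Origin but differ on Gate, so Origin -> Gate does not hold.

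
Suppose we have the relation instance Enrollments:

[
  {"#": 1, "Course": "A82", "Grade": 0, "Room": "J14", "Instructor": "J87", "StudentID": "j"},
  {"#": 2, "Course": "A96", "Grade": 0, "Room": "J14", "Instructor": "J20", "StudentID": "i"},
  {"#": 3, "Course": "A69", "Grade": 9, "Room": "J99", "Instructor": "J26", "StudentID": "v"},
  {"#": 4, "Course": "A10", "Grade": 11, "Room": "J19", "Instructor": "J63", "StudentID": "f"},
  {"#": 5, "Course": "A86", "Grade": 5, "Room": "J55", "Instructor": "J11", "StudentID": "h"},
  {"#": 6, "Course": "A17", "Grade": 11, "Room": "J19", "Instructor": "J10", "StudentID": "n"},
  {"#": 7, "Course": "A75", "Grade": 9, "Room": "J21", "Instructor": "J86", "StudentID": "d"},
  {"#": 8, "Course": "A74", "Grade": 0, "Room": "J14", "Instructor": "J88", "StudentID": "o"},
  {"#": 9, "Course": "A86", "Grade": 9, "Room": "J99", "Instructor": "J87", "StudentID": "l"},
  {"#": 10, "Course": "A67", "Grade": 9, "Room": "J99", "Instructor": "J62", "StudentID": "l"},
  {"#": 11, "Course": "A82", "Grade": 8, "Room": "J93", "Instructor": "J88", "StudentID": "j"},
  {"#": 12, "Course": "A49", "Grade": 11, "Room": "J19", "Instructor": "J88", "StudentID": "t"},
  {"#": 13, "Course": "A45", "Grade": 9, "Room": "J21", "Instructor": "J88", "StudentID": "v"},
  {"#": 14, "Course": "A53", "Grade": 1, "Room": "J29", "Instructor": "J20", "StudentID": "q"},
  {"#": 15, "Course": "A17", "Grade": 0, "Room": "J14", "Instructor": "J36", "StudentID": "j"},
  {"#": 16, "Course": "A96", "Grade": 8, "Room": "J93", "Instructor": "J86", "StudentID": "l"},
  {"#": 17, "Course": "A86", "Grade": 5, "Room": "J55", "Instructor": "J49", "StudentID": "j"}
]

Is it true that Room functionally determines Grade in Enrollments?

Room=J14: rows 1, 2, 8, 15 → Grade = 0, 0, 0, 0 ✓
Room=J99: rows 3, 9, 10 → Grade = 9, 9, 9 ✓
Room=J19: rows 4, 6, 12 → Grade = 11, 11, 11 ✓
Room=J55: rows 5, 17 → Grade = 5, 5 ✓
Room=J21: rows 7, 13 → Grade = 9, 9 ✓
Room=J93: rows 11, 16 → Grade = 8, 8 ✓
Room=J29: row 14 → Grade = 1 ✓
Every Room value is associated with a single Grade value, so Room -> Grade holds.

Yes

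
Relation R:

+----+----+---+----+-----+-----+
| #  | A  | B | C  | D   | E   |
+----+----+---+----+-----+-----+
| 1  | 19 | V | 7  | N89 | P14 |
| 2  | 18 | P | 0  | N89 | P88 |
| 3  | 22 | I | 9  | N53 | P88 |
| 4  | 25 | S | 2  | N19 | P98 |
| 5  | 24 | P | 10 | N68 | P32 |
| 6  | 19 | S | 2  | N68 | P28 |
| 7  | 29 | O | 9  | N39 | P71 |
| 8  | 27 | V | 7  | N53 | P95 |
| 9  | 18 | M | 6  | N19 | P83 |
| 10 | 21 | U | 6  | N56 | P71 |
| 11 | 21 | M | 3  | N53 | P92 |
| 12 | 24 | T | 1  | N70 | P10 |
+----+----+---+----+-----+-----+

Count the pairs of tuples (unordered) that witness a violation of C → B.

C=7: all 2 rows agree on B — 0 pairs.
C=9: violating pairs (3,7) — 1 pair.
C=2: all 2 rows agree on B — 0 pairs.
C=6: violating pairs (9,10) — 1 pair.

2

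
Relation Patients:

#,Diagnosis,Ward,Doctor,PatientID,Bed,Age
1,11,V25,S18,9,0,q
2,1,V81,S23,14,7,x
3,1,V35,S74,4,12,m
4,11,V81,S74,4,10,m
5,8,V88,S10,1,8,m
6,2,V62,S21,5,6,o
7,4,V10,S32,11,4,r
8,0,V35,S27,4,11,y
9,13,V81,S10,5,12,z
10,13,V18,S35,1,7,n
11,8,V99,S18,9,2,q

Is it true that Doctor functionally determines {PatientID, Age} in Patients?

Doctor=S18: rows 1, 11 → {PatientID,Age} = (9, q), (9, q) ✓
Doctor=S23: row 2 → {PatientID,Age} = (14, x) ✓
Doctor=S74: rows 3, 4 → {PatientID,Age} = (4, m), (4, m) ✓
Doctor=S10: rows 5, 9 → {PatientID,Age} takes values {(1, m), (5, z)} — violation
Doctor=S21: row 6 → {PatientID,Age} = (5, o) ✓
Doctor=S32: row 7 → {PatientID,Age} = (11, r) ✓
Doctor=S27: row 8 → {PatientID,Age} = (4, y) ✓
Doctor=S35: row 10 → {PatientID,Age} = (1, n) ✓
Two rows agree on Doctor but differ on {PatientID, Age}, so Doctor -> {PatientID, Age} does not hold.

No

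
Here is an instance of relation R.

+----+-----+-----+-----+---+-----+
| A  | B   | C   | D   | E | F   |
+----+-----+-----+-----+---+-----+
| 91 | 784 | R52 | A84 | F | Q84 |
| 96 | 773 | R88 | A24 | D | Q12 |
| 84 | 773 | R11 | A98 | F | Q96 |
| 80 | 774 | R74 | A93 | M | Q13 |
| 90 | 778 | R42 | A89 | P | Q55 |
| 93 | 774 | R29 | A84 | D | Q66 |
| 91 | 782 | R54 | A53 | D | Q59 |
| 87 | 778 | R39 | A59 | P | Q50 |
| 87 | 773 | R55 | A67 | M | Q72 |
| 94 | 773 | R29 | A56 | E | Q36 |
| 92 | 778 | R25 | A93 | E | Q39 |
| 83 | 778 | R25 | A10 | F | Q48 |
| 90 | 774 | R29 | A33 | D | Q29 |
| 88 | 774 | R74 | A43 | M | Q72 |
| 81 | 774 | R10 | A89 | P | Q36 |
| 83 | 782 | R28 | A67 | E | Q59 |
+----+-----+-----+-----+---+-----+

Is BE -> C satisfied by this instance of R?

No

(B=784, E=F): 1 row → C = R52 ✓
(B=773, E=D): 1 row → C = R88 ✓
(B=773, E=F): 1 row → C = R11 ✓
(B=774, E=M): 2 rows → C = R74, R74 ✓
(B=778, E=P): 2 rows → C takes values {R42, R39} — violation
(B=774, E=D): 2 rows → C = R29, R29 ✓
(B=782, E=D): 1 row → C = R54 ✓
(B=773, E=M): 1 row → C = R55 ✓
(B=773, E=E): 1 row → C = R29 ✓
(B=778, E=E): 1 row → C = R25 ✓
(B=778, E=F): 1 row → C = R25 ✓
(B=774, E=P): 1 row → C = R10 ✓
(B=782, E=E): 1 row → C = R28 ✓
Two rows agree on BE but differ on C, so BE -> C does not hold.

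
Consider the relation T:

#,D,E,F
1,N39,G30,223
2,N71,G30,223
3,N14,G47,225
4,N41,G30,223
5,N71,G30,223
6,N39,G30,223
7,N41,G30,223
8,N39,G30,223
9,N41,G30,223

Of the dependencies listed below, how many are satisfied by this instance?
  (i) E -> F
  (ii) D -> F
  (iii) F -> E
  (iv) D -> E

(i) E -> F: every LHS value maps to a single RHS value — holds.
(ii) D -> F: every LHS value maps to a single RHS value — holds.
(iii) F -> E: every LHS value maps to a single RHS value — holds.
(iv) D -> E: every LHS value maps to a single RHS value — holds.
4 of the 4 dependencies hold.

4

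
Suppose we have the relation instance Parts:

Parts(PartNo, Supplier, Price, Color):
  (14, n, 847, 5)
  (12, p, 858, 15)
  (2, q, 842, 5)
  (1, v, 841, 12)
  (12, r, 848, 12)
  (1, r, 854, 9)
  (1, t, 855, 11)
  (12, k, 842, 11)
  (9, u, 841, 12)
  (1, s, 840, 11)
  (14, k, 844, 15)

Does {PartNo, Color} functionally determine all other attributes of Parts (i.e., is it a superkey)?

No

Two distinct rows share (PartNo=1, Color=11), so {PartNo, Color} does not determine every attribute — not a superkey.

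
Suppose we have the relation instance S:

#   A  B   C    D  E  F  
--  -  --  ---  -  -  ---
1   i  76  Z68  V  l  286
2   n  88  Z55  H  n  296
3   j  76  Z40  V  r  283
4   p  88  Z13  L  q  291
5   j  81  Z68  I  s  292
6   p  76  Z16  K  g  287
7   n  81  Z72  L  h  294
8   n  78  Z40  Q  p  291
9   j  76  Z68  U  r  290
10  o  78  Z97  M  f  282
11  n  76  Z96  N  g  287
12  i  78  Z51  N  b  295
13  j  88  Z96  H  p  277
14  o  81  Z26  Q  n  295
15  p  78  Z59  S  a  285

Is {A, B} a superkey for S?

Rows 3 and 9 have the same {A, B} value (A=j, B=76) but are distinct tuples, so {A, B} does not determine every attribute — not a superkey.

No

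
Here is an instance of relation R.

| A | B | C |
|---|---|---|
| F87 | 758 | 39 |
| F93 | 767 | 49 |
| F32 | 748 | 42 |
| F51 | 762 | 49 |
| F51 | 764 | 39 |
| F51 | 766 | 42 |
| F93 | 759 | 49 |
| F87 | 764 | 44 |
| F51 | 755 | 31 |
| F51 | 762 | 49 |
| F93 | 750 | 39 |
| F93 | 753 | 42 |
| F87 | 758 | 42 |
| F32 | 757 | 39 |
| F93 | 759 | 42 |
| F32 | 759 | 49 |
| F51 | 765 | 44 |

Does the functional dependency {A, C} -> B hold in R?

No

(A=F87, C=39): 1 row → B = 758 ✓
(A=F93, C=49): 2 rows → B takes values {767, 759} — violation
(A=F32, C=42): 1 row → B = 748 ✓
(A=F51, C=49): 2 rows → B = 762, 762 ✓
(A=F51, C=39): 1 row → B = 764 ✓
(A=F51, C=42): 1 row → B = 766 ✓
(A=F87, C=44): 1 row → B = 764 ✓
(A=F51, C=31): 1 row → B = 755 ✓
(A=F93, C=39): 1 row → B = 750 ✓
(A=F93, C=42): 2 rows → B takes values {753, 759} — violation
(A=F87, C=42): 1 row → B = 758 ✓
(A=F32, C=39): 1 row → B = 757 ✓
(A=F32, C=49): 1 row → B = 759 ✓
(A=F51, C=44): 1 row → B = 765 ✓
Two rows agree on {A, C} but differ on B, so {A, C} -> B does not hold.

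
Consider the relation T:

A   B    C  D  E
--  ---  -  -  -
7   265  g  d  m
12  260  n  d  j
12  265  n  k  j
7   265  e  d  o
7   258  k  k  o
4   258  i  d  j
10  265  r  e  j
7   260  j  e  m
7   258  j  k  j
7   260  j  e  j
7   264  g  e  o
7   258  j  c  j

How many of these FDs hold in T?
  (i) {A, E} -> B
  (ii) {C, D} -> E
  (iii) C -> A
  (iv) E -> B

(i) {A, E} -> B: (A=7, E=m): 2 rows → B takes values {265, 260} — violation; (A=12, E=j): 2 rows → B takes values {260, 265} — violation; (A=7, E=o): 3 rows → B takes values {265, 258, 264} — violation; (A=7, E=j): 3 rows → B takes values {258, 260} — violation — fails.
(ii) {C, D} -> E: (C=j, D=e): 2 rows → E takes values {m, j} — violation — fails.
(iii) C -> A: every LHS value maps to a single RHS value — holds.
(iv) E -> B: E=m: 2 rows → B takes values {265, 260} — violation; E=j: 7 rows → B takes values {260, 265, 258} — violation; E=o: 3 rows → B takes values {265, 258, 264} — violation — fails.
1 of the 4 dependencies holds.

1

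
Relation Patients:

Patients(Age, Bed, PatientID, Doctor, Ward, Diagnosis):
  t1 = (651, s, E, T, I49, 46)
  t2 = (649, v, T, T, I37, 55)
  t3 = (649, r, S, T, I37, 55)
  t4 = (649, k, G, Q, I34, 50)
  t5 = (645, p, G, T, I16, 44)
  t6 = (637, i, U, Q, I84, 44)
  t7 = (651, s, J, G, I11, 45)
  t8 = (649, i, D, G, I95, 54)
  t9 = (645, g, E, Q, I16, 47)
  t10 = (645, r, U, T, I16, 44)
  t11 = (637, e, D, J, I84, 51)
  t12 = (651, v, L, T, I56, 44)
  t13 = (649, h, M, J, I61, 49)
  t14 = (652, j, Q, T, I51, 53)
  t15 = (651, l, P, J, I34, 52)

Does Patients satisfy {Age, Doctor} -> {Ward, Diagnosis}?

No

(Age=651, Doctor=T): rows 1, 12 → {Ward,Diagnosis} takes values {(I49, 46), (I56, 44)} — violation
(Age=649, Doctor=T): rows 2, 3 → {Ward,Diagnosis} = (I37, 55), (I37, 55) ✓
(Age=649, Doctor=Q): row 4 → {Ward,Diagnosis} = (I34, 50) ✓
(Age=645, Doctor=T): rows 5, 10 → {Ward,Diagnosis} = (I16, 44), (I16, 44) ✓
(Age=637, Doctor=Q): row 6 → {Ward,Diagnosis} = (I84, 44) ✓
(Age=651, Doctor=G): row 7 → {Ward,Diagnosis} = (I11, 45) ✓
(Age=649, Doctor=G): row 8 → {Ward,Diagnosis} = (I95, 54) ✓
(Age=645, Doctor=Q): row 9 → {Ward,Diagnosis} = (I16, 47) ✓
(Age=637, Doctor=J): row 11 → {Ward,Diagnosis} = (I84, 51) ✓
(Age=649, Doctor=J): row 13 → {Ward,Diagnosis} = (I61, 49) ✓
(Age=652, Doctor=T): row 14 → {Ward,Diagnosis} = (I51, 53) ✓
(Age=651, Doctor=J): row 15 → {Ward,Diagnosis} = (I34, 52) ✓
Two rows agree on {Age, Doctor} but differ on {Ward, Diagnosis}, so {Age, Doctor} -> {Ward, Diagnosis} does not hold.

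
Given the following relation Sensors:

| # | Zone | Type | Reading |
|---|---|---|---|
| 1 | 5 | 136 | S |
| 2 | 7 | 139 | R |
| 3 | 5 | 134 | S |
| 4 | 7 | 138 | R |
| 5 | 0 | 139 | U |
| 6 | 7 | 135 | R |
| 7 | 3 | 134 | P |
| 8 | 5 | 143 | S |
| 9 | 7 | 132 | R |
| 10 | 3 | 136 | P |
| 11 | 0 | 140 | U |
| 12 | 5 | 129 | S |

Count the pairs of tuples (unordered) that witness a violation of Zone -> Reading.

0

Zone=5: all 4 rows agree on Reading — 0 pairs.
Zone=7: all 4 rows agree on Reading — 0 pairs.
Zone=0: all 2 rows agree on Reading — 0 pairs.
Zone=3: all 2 rows agree on Reading — 0 pairs.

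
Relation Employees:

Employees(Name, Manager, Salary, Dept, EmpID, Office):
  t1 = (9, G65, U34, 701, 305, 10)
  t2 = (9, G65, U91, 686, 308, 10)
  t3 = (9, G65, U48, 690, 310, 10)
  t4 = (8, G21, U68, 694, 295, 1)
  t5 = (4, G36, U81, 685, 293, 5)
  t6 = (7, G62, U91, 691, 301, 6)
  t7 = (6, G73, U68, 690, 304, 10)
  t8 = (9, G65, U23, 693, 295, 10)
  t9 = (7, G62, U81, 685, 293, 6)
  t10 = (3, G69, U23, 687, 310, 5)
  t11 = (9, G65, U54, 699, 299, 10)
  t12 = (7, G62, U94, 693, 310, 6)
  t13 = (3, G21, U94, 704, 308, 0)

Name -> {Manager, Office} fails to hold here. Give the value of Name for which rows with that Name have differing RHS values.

Name=9: rows 1, 2, 3, 8, 11 → {Manager,Office} = (G65, 10), (G65, 10), (G65, 10), (G65, 10), (G65, 10) ✓
Name=8: row 4 → {Manager,Office} = (G21, 1) ✓
Name=4: row 5 → {Manager,Office} = (G36, 5) ✓
Name=7: rows 6, 9, 12 → {Manager,Office} = (G62, 6), (G62, 6), (G62, 6) ✓
Name=6: row 7 → {Manager,Office} = (G73, 10) ✓
Name=3: rows 10, 13 → {Manager,Office} takes values {(G69, 5), (G21, 0)} — violation
The only Name value with inconsistent RHS is Name=3.

3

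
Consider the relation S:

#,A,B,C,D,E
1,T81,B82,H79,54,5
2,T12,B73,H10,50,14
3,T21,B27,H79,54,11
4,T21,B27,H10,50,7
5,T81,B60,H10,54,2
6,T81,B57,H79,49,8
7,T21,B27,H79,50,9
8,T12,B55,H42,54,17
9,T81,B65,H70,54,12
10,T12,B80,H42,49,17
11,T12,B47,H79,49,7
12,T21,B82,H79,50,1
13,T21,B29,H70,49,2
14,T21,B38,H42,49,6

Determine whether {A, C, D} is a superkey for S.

Rows 7 and 12 have the same {A, C, D} value (A=T21, C=H79, D=50) but are distinct tuples, so {A, C, D} does not determine every attribute — not a superkey.

No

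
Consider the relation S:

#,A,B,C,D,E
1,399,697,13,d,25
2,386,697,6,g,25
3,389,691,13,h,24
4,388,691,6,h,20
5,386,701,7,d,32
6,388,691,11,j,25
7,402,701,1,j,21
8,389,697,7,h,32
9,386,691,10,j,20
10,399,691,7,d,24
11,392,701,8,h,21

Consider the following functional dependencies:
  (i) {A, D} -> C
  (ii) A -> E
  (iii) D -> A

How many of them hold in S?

(i) {A, D} -> C: (A=399, D=d): rows 1, 10 → C takes values {13, 7} — violation; (A=389, D=h): rows 3, 8 → C takes values {13, 7} — violation — fails.
(ii) A -> E: A=399: rows 1, 10 → E takes values {25, 24} — violation; A=386: rows 2, 5, 9 → E takes values {25, 32, 20} — violation; A=389: rows 3, 8 → E takes values {24, 32} — violation; A=388: rows 4, 6 → E takes values {20, 25} — violation — fails.
(iii) D -> A: D=d: rows 1, 5, 10 → A takes values {399, 386} — violation; D=h: rows 3, 4, 8, 11 → A takes values {389, 388, 392} — violation; D=j: rows 6, 7, 9 → A takes values {388, 402, 386} — violation — fails.
None of the 3 dependencies hold.

0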